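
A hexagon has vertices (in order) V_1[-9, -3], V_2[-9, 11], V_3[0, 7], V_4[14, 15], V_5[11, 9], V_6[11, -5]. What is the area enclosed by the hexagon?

279

Apply the shoelace (surveyor's) formula: 2A = Σ (x_i·y_{i+1} − x_{i+1}·y_i), indices taken mod 6.
V_1→V_2: (-9)(11) − (-9)(-3) = -126
V_2→V_3: (-9)(7) − (0)(11) = -63
V_3→V_4: (0)(15) − (14)(7) = -98
V_4→V_5: (14)(9) − (11)(15) = -39
V_5→V_6: (11)(-5) − (11)(9) = -154
V_6→V_1: (11)(-3) − (-9)(-5) = -78
Σ = -558
Area = |Σ|/2 = 279.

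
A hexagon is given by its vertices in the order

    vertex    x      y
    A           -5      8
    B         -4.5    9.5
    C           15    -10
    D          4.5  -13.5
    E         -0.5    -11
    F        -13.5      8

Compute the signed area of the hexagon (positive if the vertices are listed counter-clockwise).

Apply Gauss's area formula: 2A = Σ (x_i·y_{i+1} − x_{i+1}·y_i), indices taken mod 6.
Σ = (-11.5) + (-97.5) + (-157.5) + (-56.25) + (-152.5) + (-68) = -543.25
Signed area = Σ/2 = -271.625 (negative ⇒ clockwise traversal).

-271.625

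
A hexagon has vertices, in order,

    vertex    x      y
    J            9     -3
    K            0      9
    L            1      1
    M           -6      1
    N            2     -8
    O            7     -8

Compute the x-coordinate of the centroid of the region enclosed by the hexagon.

Apply the shoelace formula. First the cross-terms c_i = x_i·y_{i+1} − x_{i+1}·y_i:
  81, -9, 7, 46, 40, 51  ⇒  2A = 216, A = 108.
Then Σ (x_i + x_{i+1})·c_i = 1677, so x̄ = 1677 / (6·108) = 559/216.

559/216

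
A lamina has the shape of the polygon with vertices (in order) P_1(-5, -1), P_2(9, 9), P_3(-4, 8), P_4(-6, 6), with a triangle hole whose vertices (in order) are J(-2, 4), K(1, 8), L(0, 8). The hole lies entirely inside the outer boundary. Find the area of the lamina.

64

Outer boundary:
P_1→P_2: (-5)(9) − (9)(-1) = -36
P_2→P_3: (9)(8) − (-4)(9) = 108
P_3→P_4: (-4)(6) − (-6)(8) = 24
P_4→P_1: (-6)(-1) − (-5)(6) = 36
Σ = 132
Area = |Σ|/2 = 66.
Hole:
Apply the surveyor's formula: 2A = Σ (x_i·y_{i+1} − x_{i+1}·y_i), indices taken mod 3.
Σ = (-20) + (8) + (16) = 4
Area = |Σ|/2 = 2.
Net area = 66 − 2 = 64.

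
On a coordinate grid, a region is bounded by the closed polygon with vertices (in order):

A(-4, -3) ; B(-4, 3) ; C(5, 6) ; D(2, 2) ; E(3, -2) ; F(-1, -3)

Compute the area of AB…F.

Apply the surveyor's formula: 2A = Σ (x_i·y_{i+1} − x_{i+1}·y_i), indices taken mod 6.
A→B: (-4)(3) − (-4)(-3) = -24
B→C: (-4)(6) − (5)(3) = -39
C→D: (5)(2) − (2)(6) = -2
D→E: (2)(-2) − (3)(2) = -10
E→F: (3)(-3) − (-1)(-2) = -11
F→A: (-1)(-3) − (-4)(-3) = -9
Σ = -95
Area = |Σ|/2 = 47.5.

47.5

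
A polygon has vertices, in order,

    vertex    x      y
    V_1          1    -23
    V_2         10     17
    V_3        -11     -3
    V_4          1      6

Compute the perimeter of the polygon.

114

|V_1V_2| = √((9)² + (40)²) = √1681 = 41
|V_2V_3| = √((-21)² + (-20)²) = √841 = 29
|V_3V_4| = √((12)² + (9)²) = √225 = 15
|V_4V_1| = √((0)² + (-29)²) = √841 = 29
Perimeter = 41 + 29 + 15 + 29 = 114.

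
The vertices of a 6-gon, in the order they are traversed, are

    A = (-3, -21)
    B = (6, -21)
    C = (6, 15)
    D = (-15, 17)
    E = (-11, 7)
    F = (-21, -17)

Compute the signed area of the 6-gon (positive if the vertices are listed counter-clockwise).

769

Apply the shoelace formula: 2A = Σ (x_i·y_{i+1} − x_{i+1}·y_i), indices taken mod 6.
Σ = (189) + (216) + (327) + (82) + (334) + (390) = 1538
Signed area = Σ/2 = 769 (positive ⇒ counter-clockwise traversal).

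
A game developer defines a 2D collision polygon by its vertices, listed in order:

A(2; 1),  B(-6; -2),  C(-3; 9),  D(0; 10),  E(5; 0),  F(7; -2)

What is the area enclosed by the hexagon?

68.5

Apply the surveyor's formula: 2A = Σ (x_i·y_{i+1} − x_{i+1}·y_i), indices taken mod 6.
Σ = (2) + (-60) + (-30) + (-50) + (-10) + (11) = -137
Area = |Σ|/2 = 68.5.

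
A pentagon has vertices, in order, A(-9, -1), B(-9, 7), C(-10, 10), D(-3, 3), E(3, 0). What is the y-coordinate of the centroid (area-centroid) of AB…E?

Apply Gauss's area formula. First the cross-terms c_i = x_i·y_{i+1} − x_{i+1}·y_i:
  -72, -20, 0, -9, -3  ⇒  2A = -104, A = -52.
Then Σ (y_i + y_{i+1})·c_i = -796, so ȳ = -796 / (6·(-52)) = 199/78.

199/78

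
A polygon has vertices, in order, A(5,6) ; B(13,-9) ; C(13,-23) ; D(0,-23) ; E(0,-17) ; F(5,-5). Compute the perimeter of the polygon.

74

|AB| = √((8)² + (-15)²) = √289 = 17
|BC| = √((0)² + (-14)²) = √196 = 14
|CD| = √((-13)² + (0)²) = √169 = 13
|DE| = √((0)² + (6)²) = √36 = 6
|EF| = √((5)² + (12)²) = √169 = 13
|FA| = √((0)² + (11)²) = √121 = 11
Perimeter = 17 + 14 + 13 + 6 + 13 + 11 = 74.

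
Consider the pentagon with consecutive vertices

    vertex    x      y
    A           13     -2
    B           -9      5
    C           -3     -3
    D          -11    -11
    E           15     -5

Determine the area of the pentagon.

172

Σ = (47) + (42) + (0) + (220) + (35) = 344
Area = |Σ|/2 = 172.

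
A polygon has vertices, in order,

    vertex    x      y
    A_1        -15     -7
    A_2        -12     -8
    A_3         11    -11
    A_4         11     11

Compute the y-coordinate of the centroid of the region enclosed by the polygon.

Apply Gauss's area formula. First the cross-terms c_i = x_i·y_{i+1} − x_{i+1}·y_i:
  36, 220, 242, 88  ⇒  2A = 586, A = 293.
Then Σ (y_i + y_{i+1})·c_i = -4368, so ȳ = -4368 / (6·293) = -728/293.

-728/293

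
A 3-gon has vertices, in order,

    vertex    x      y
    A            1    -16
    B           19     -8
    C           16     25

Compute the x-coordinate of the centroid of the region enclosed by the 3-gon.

Apply the shoelace (surveyor's) formula. First the cross-terms c_i = x_i·y_{i+1} − x_{i+1}·y_i:
  296, 603, -281  ⇒  2A = 618, A = 309.
Then Σ (x_i + x_{i+1})·c_i = 22248, so x̄ = 22248 / (6·309) = 12.

12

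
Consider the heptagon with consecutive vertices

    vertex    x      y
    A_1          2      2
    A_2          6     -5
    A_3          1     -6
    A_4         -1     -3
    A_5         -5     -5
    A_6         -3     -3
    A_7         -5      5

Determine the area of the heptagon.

Apply Gauss's area formula: 2A = Σ (x_i·y_{i+1} − x_{i+1}·y_i), indices taken mod 7.
Cross-terms: -22, -31, -9, -10, 0, -30, -20  ⇒  Σ = -122
Area = |Σ|/2 = 61.

61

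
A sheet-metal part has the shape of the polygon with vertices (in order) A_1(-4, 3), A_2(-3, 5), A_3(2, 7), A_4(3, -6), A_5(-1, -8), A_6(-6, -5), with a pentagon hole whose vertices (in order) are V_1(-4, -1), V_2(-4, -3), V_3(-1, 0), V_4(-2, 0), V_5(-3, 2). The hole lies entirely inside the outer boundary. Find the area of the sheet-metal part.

87

Outer boundary:
A_1→A_2: (-4)(5) − (-3)(3) = -11
A_2→A_3: (-3)(7) − (2)(5) = -31
A_3→A_4: (2)(-6) − (3)(7) = -33
A_4→A_5: (3)(-8) − (-1)(-6) = -30
A_5→A_6: (-1)(-5) − (-6)(-8) = -43
A_6→A_1: (-6)(3) − (-4)(-5) = -38
Σ = -186
Area = |Σ|/2 = 93.
Hole:
Apply the surveyor's formula: 2A = Σ (x_i·y_{i+1} − x_{i+1}·y_i), indices taken mod 5.
V_1→V_2: (-4)(-3) − (-4)(-1) = 8
V_2→V_3: (-4)(0) − (-1)(-3) = -3
V_3→V_4: (-1)(0) − (-2)(0) = 0
V_4→V_5: (-2)(2) − (-3)(0) = -4
V_5→V_1: (-3)(-1) − (-4)(2) = 11
Σ = 12
Area = |Σ|/2 = 6.
Net area = 93 − 6 = 87.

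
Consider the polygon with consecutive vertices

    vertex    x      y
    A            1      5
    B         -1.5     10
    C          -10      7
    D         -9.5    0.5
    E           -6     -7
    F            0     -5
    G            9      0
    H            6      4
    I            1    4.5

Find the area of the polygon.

Cross-terms: 17.5, 89.5, 61.5, 69.5, 30, 45, 36, 23, 0.5  ⇒  Σ = 372.5
Area = |Σ|/2 = 186.25.

186.25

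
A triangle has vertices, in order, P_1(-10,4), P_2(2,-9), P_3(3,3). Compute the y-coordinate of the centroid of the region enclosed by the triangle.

Apply the shoelace (surveyor's) formula. First the cross-terms c_i = x_i·y_{i+1} − x_{i+1}·y_i:
  82, 33, 42  ⇒  2A = 157, A = 78.5.
Then Σ (y_i + y_{i+1})·c_i = -314, so ȳ = -314 / (6·78.5) = -2/3.

-2/3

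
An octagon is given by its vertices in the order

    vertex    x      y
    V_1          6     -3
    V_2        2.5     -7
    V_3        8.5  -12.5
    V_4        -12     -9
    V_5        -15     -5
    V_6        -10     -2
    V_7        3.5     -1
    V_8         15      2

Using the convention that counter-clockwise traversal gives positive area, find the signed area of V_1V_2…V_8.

Apply the shoelace formula: 2A = Σ (x_i·y_{i+1} − x_{i+1}·y_i), indices taken mod 8.
Cross-terms: -34.5, 28.25, -226.5, -75, -20, 17, 22, -57  ⇒  Σ = -345.75
Signed area = Σ/2 = -172.875 (negative ⇒ clockwise traversal).

-172.875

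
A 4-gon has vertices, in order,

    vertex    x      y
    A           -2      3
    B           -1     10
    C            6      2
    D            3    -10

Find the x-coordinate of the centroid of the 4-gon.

Apply Gauss's area formula. First the cross-terms c_i = x_i·y_{i+1} − x_{i+1}·y_i:
  -17, -62, -66, -11  ⇒  2A = -156, A = -78.
Then Σ (x_i + x_{i+1})·c_i = -864, so x̄ = -864 / (6·(-78)) = 24/13.

24/13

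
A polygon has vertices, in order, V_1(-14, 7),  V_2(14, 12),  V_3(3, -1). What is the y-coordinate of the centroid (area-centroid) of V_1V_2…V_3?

Apply the shoelace formula. First the cross-terms c_i = x_i·y_{i+1} − x_{i+1}·y_i:
  -266, -50, 7  ⇒  2A = -309, A = -154.5.
Then Σ (y_i + y_{i+1})·c_i = -5562, so ȳ = -5562 / (6·(-154.5)) = 6.

6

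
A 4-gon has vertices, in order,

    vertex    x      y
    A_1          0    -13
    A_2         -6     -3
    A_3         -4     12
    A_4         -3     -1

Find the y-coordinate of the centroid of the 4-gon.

-386/249

Apply the shoelace formula. First the cross-terms c_i = x_i·y_{i+1} − x_{i+1}·y_i:
  -78, -84, 40, 39  ⇒  2A = -83, A = -41.5.
Then Σ (y_i + y_{i+1})·c_i = 386, so ȳ = 386 / (6·(-41.5)) = -386/249.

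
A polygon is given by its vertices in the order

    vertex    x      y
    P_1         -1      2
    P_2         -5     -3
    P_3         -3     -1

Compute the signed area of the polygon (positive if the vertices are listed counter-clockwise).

P_1→P_2: (-1)(-3) − (-5)(2) = 13
P_2→P_3: (-5)(-1) − (-3)(-3) = -4
P_3→P_1: (-3)(2) − (-1)(-1) = -7
Σ = 2
Signed area = Σ/2 = 1 (positive ⇒ counter-clockwise traversal).

1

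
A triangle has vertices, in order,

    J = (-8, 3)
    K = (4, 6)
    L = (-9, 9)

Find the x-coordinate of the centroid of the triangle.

Apply the surveyor's formula. First the cross-terms c_i = x_i·y_{i+1} − x_{i+1}·y_i:
  -60, 90, 45  ⇒  2A = 75, A = 37.5.
Then Σ (x_i + x_{i+1})·c_i = -975, so x̄ = -975 / (6·37.5) = -13/3.

-13/3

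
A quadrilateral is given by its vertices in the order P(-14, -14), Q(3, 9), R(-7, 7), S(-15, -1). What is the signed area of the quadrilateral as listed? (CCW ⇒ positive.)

154

Σ = (-84) + (84) + (112) + (196) = 308
Signed area = Σ/2 = 154 (positive ⇒ counter-clockwise traversal).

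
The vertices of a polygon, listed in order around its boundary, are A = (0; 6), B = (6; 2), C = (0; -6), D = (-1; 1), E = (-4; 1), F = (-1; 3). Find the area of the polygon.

46

Apply the shoelace (surveyor's) formula: 2A = Σ (x_i·y_{i+1} − x_{i+1}·y_i), indices taken mod 6.
Σ = (-36) + (-36) + (-6) + (3) + (-11) + (-6) = -92
Area = |Σ|/2 = 46.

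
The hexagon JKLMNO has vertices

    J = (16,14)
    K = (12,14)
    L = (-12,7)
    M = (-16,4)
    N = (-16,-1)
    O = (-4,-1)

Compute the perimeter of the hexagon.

|JK| = √((-4)² + (0)²) = √16 = 4
|KL| = √((-24)² + (-7)²) = √625 = 25
|LM| = √((-4)² + (-3)²) = √25 = 5
|MN| = √((0)² + (-5)²) = √25 = 5
|NO| = √((12)² + (0)²) = √144 = 12
|OJ| = √((20)² + (15)²) = √625 = 25
Perimeter = 4 + 25 + 5 + 5 + 12 + 25 = 76.

76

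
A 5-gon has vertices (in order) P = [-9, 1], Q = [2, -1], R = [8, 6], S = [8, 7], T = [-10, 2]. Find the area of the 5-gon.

Apply the shoelace formula: 2A = Σ (x_i·y_{i+1} − x_{i+1}·y_i), indices taken mod 5.
P→Q: (-9)(-1) − (2)(1) = 7
Q→R: (2)(6) − (8)(-1) = 20
R→S: (8)(7) − (8)(6) = 8
S→T: (8)(2) − (-10)(7) = 86
T→P: (-10)(1) − (-9)(2) = 8
Σ = 129
Area = |Σ|/2 = 64.5.

64.5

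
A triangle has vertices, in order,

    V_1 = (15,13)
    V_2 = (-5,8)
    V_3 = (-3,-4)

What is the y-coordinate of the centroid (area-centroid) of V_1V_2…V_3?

17/3

Apply the surveyor's formula. First the cross-terms c_i = x_i·y_{i+1} − x_{i+1}·y_i:
  185, 44, 21  ⇒  2A = 250, A = 125.
Then Σ (y_i + y_{i+1})·c_i = 4250, so ȳ = 4250 / (6·125) = 17/3.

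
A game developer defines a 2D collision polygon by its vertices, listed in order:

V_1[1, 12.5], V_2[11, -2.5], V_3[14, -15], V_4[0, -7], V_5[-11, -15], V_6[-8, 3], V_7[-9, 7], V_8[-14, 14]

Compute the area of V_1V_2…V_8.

V_1→V_2: (1)(-2.5) − (11)(12.5) = -140
V_2→V_3: (11)(-15) − (14)(-2.5) = -130
V_3→V_4: (14)(-7) − (0)(-15) = -98
V_4→V_5: (0)(-15) − (-11)(-7) = -77
V_5→V_6: (-11)(3) − (-8)(-15) = -153
V_6→V_7: (-8)(7) − (-9)(3) = -29
V_7→V_8: (-9)(14) − (-14)(7) = -28
V_8→V_1: (-14)(12.5) − (1)(14) = -189
Σ = -844
Area = |Σ|/2 = 422.

422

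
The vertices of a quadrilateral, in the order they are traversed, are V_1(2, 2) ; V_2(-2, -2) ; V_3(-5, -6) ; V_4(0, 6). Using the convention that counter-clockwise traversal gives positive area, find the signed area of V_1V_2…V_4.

Apply Gauss's area formula: 2A = Σ (x_i·y_{i+1} − x_{i+1}·y_i), indices taken mod 4.
Cross-terms: 0, 2, -30, -12  ⇒  Σ = -40
Signed area = Σ/2 = -20 (negative ⇒ clockwise traversal).

-20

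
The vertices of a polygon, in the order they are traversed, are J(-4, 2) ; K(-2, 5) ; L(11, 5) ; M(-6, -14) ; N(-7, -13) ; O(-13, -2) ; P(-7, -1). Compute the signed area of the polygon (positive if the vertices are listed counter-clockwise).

Apply the shoelace (surveyor's) formula: 2A = Σ (x_i·y_{i+1} − x_{i+1}·y_i), indices taken mod 7.
Σ = (-16) + (-65) + (-124) + (-20) + (-155) + (-1) + (-18) = -399
Signed area = Σ/2 = -199.5 (negative ⇒ clockwise traversal).

-199.5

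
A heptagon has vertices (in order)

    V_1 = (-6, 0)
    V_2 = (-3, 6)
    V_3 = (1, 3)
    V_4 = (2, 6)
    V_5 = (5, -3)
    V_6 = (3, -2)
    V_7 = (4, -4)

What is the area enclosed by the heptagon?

58

Apply the surveyor's formula: 2A = Σ (x_i·y_{i+1} − x_{i+1}·y_i), indices taken mod 7.
Cross-terms: -36, -15, 0, -36, -1, -4, -24  ⇒  Σ = -116
Area = |Σ|/2 = 58.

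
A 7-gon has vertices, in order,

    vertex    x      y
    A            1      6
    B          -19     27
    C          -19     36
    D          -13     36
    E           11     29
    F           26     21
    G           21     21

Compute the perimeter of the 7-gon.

116

|AB| = √((-20)² + (21)²) = √841 = 29
|BC| = √((0)² + (9)²) = √81 = 9
|CD| = √((6)² + (0)²) = √36 = 6
|DE| = √((24)² + (-7)²) = √625 = 25
|EF| = √((15)² + (-8)²) = √289 = 17
|FG| = √((-5)² + (0)²) = √25 = 5
|GA| = √((-20)² + (-15)²) = √625 = 25
Perimeter = 29 + 9 + 6 + 25 + 17 + 5 + 25 = 116.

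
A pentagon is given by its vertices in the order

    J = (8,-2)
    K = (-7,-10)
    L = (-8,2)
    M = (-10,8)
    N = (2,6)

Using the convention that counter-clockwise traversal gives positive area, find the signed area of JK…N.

-180

J→K: (8)(-10) − (-7)(-2) = -94
K→L: (-7)(2) − (-8)(-10) = -94
L→M: (-8)(8) − (-10)(2) = -44
M→N: (-10)(6) − (2)(8) = -76
N→J: (2)(-2) − (8)(6) = -52
Σ = -360
Signed area = Σ/2 = -180 (negative ⇒ clockwise traversal).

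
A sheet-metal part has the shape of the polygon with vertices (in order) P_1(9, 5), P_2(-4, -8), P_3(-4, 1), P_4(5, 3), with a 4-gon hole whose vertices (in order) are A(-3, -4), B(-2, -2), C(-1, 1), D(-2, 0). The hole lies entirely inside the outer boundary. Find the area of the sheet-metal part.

Outer boundary:
Apply the surveyor's formula: 2A = Σ (x_i·y_{i+1} − x_{i+1}·y_i), indices taken mod 4.
Cross-terms: -52, -36, -17, -2  ⇒  Σ = -107
Area = |Σ|/2 = 53.5.
Hole:
A→B: (-3)(-2) − (-2)(-4) = -2
B→C: (-2)(1) − (-1)(-2) = -4
C→D: (-1)(0) − (-2)(1) = 2
D→A: (-2)(-4) − (-3)(0) = 8
Σ = 4
Area = |Σ|/2 = 2.
Net area = 53.5 − 2 = 51.5.

51.5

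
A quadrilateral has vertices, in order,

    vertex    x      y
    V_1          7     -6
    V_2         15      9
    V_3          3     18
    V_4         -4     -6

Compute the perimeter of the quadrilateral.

|V_1V_2| = √((8)² + (15)²) = √289 = 17
|V_2V_3| = √((-12)² + (9)²) = √225 = 15
|V_3V_4| = √((-7)² + (-24)²) = √625 = 25
|V_4V_1| = √((11)² + (0)²) = √121 = 11
Perimeter = 17 + 15 + 25 + 11 = 68.

68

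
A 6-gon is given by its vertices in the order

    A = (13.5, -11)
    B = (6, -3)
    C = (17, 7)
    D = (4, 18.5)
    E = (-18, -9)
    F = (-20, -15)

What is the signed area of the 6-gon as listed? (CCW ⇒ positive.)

Cross-terms: 25.5, 93, 286.5, 297, 90, 422.5  ⇒  Σ = 1214.5
Signed area = Σ/2 = 607.25 (positive ⇒ counter-clockwise traversal).

607.25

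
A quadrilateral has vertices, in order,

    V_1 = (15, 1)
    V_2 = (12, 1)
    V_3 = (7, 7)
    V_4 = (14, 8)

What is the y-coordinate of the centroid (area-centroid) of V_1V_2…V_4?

481/102

Apply the surveyor's formula. First the cross-terms c_i = x_i·y_{i+1} − x_{i+1}·y_i:
  3, 77, -42, -106  ⇒  2A = -68, A = -34.
Then Σ (y_i + y_{i+1})·c_i = -962, so ȳ = -962 / (6·(-34)) = 481/102.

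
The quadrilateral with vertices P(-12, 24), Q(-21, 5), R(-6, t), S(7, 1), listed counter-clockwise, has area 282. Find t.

3

Write out the shoelace sum; only the two edges meeting at R involve t:
2·Area = [((-21)·t − (-6)·5) + ((-6)·1 − 7·t)] + 624
       = -28·t + 648 = 564
⇒ t = 3.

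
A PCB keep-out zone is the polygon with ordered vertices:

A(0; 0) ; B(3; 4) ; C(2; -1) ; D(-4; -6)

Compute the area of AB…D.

13.5

A→B: (0)(4) − (3)(0) = 0
B→C: (3)(-1) − (2)(4) = -11
C→D: (2)(-6) − (-4)(-1) = -16
D→A: (-4)(0) − (0)(-6) = 0
Σ = -27
Area = |Σ|/2 = 13.5.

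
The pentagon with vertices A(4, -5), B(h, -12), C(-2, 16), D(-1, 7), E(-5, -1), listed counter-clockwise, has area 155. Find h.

15

The doubled signed area Σ (x_i y_{i+1} − x_{i+1} y_i) is linear in h.
With h=0 it equals -5; the coefficient of h is 21 (from the two edges through B).
So 21·h + -5 = 2·155 = 310 ⇒ h = 15.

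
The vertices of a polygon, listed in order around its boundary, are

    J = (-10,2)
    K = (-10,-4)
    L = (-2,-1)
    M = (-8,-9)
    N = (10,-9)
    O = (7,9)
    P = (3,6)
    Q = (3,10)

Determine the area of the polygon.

Apply the shoelace (surveyor's) formula: 2A = Σ (x_i·y_{i+1} − x_{i+1}·y_i), indices taken mod 8.
J→K: (-10)(-4) − (-10)(2) = 60
K→L: (-10)(-1) − (-2)(-4) = 2
L→M: (-2)(-9) − (-8)(-1) = 10
M→N: (-8)(-9) − (10)(-9) = 162
N→O: (10)(9) − (7)(-9) = 153
O→P: (7)(6) − (3)(9) = 15
P→Q: (3)(10) − (3)(6) = 12
Q→J: (3)(2) − (-10)(10) = 106
Σ = 520
Area = |Σ|/2 = 260.

260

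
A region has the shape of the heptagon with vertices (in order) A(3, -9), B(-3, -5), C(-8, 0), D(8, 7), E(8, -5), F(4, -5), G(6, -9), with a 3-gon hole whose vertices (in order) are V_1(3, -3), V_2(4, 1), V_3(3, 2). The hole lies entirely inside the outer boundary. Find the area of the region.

Outer boundary:
Apply the surveyor's formula: 2A = Σ (x_i·y_{i+1} − x_{i+1}·y_i), indices taken mod 7.
Cross-terms: -42, -40, -56, -96, -20, -6, -27  ⇒  Σ = -287
Area = |Σ|/2 = 143.5.
Hole:
Apply the surveyor's formula: 2A = Σ (x_i·y_{i+1} − x_{i+1}·y_i), indices taken mod 3.
Cross-terms: 15, 5, -15  ⇒  Σ = 5
Area = |Σ|/2 = 2.5.
Net area = 143.5 − 2.5 = 141.

141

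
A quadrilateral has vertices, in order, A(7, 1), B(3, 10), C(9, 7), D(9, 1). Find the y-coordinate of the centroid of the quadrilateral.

16/3

Apply the surveyor's formula. First the cross-terms c_i = x_i·y_{i+1} − x_{i+1}·y_i:
  67, -69, -54, 2  ⇒  2A = -54, A = -27.
Then Σ (y_i + y_{i+1})·c_i = -864, so ȳ = -864 / (6·(-27)) = 16/3.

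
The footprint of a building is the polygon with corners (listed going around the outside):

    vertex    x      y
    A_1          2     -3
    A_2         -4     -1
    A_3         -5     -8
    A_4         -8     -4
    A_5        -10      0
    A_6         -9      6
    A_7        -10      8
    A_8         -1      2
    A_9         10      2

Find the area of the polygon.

Apply Gauss's area formula: 2A = Σ (x_i·y_{i+1} − x_{i+1}·y_i), indices taken mod 9.
A_1→A_2: (2)(-1) − (-4)(-3) = -14
A_2→A_3: (-4)(-8) − (-5)(-1) = 27
A_3→A_4: (-5)(-4) − (-8)(-8) = -44
A_4→A_5: (-8)(0) − (-10)(-4) = -40
A_5→A_6: (-10)(6) − (-9)(0) = -60
A_6→A_7: (-9)(8) − (-10)(6) = -12
A_7→A_8: (-10)(2) − (-1)(8) = -12
A_8→A_9: (-1)(2) − (10)(2) = -22
A_9→A_1: (10)(-3) − (2)(2) = -34
Σ = -211
Area = |Σ|/2 = 105.5.

105.5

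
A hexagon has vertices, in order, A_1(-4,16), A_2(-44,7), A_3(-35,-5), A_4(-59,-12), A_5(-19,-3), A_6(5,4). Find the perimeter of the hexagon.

162

|A_1A_2| = √((-40)² + (-9)²) = √1681 = 41
|A_2A_3| = √((9)² + (-12)²) = √225 = 15
|A_3A_4| = √((-24)² + (-7)²) = √625 = 25
|A_4A_5| = √((40)² + (9)²) = √1681 = 41
|A_5A_6| = √((24)² + (7)²) = √625 = 25
|A_6A_1| = √((-9)² + (12)²) = √225 = 15
Perimeter = 41 + 15 + 25 + 41 + 25 + 15 = 162.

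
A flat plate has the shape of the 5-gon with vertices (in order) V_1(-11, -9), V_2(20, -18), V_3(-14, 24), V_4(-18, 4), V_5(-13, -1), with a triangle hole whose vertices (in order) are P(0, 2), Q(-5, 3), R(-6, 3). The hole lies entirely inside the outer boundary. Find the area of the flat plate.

578.5

Outer boundary:
V_1→V_2: (-11)(-18) − (20)(-9) = 378
V_2→V_3: (20)(24) − (-14)(-18) = 228
V_3→V_4: (-14)(4) − (-18)(24) = 376
V_4→V_5: (-18)(-1) − (-13)(4) = 70
V_5→V_1: (-13)(-9) − (-11)(-1) = 106
Σ = 1158
Area = |Σ|/2 = 579.
Hole:
P→Q: (0)(3) − (-5)(2) = 10
Q→R: (-5)(3) − (-6)(3) = 3
R→P: (-6)(2) − (0)(3) = -12
Σ = 1
Area = |Σ|/2 = 0.5.
Net area = 579 − 0.5 = 578.5.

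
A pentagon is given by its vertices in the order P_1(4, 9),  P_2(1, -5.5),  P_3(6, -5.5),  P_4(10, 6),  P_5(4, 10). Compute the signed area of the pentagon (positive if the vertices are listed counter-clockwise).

Apply the surveyor's formula: 2A = Σ (x_i·y_{i+1} − x_{i+1}·y_i), indices taken mod 5.
Σ = (-31) + (27.5) + (91) + (76) + (-4) = 159.5
Signed area = Σ/2 = 79.75 (positive ⇒ counter-clockwise traversal).

79.75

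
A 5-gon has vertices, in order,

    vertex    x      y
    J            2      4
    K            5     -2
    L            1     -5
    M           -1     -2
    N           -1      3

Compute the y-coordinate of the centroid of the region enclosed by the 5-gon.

-29/69

Apply the shoelace formula. First the cross-terms c_i = x_i·y_{i+1} − x_{i+1}·y_i:
  -24, -23, -7, -5, -10  ⇒  2A = -69, A = -34.5.
Then Σ (y_i + y_{i+1})·c_i = 87, so ȳ = 87 / (6·(-34.5)) = -29/69.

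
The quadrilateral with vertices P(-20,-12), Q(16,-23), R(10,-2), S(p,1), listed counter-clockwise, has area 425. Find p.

Write out the shoelace sum; only the two edges meeting at S involve p:
2·Area = [(10·1 − p·(-2)) + (p·(-12) − (-20)·1)] + 850
       = -10·p + 880 = 850
⇒ p = 3.

3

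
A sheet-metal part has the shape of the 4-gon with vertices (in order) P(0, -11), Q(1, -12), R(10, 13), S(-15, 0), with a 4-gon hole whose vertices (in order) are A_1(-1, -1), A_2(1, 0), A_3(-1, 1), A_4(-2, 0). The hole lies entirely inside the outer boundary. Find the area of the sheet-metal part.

249

Outer boundary:
P→Q: (0)(-12) − (1)(-11) = 11
Q→R: (1)(13) − (10)(-12) = 133
R→S: (10)(0) − (-15)(13) = 195
S→P: (-15)(-11) − (0)(0) = 165
Σ = 504
Area = |Σ|/2 = 252.
Hole:
Σ = (1) + (1) + (2) + (2) = 6
Area = |Σ|/2 = 3.
Net area = 252 − 3 = 249.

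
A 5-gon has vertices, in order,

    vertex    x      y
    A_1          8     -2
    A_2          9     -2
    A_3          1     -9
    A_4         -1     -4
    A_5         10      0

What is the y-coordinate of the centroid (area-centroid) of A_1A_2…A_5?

-13/3

Apply the surveyor's formula. First the cross-terms c_i = x_i·y_{i+1} − x_{i+1}·y_i:
  2, -79, -13, 40, -20  ⇒  2A = -70, A = -35.
Then Σ (y_i + y_{i+1})·c_i = 910, so ȳ = 910 / (6·(-35)) = -13/3.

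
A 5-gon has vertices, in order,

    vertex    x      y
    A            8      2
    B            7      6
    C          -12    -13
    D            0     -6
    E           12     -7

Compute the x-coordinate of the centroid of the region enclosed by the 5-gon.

735/239

Apply the shoelace formula. First the cross-terms c_i = x_i·y_{i+1} − x_{i+1}·y_i:
  34, -19, 72, 72, 80  ⇒  2A = 239, A = 119.5.
Then Σ (x_i + x_{i+1})·c_i = 2205, so x̄ = 2205 / (6·119.5) = 735/239.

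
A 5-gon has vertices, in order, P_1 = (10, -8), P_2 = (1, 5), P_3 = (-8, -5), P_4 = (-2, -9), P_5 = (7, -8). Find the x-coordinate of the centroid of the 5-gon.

32/43

Apply the shoelace formula. First the cross-terms c_i = x_i·y_{i+1} − x_{i+1}·y_i:
  58, 35, 62, 79, 24  ⇒  2A = 258, A = 129.
Then Σ (x_i + x_{i+1})·c_i = 576, so x̄ = 576 / (6·129) = 32/43.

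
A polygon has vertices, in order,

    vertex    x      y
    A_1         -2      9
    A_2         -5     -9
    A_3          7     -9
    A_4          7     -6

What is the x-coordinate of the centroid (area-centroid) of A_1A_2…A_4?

Apply the shoelace (surveyor's) formula. First the cross-terms c_i = x_i·y_{i+1} − x_{i+1}·y_i:
  63, 108, 21, 51  ⇒  2A = 243, A = 121.5.
Then Σ (x_i + x_{i+1})·c_i = 324, so x̄ = 324 / (6·121.5) = 4/9.

4/9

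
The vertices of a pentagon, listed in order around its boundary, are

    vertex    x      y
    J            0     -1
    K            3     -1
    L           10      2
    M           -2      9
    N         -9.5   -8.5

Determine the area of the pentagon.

Apply Gauss's area formula: 2A = Σ (x_i·y_{i+1} − x_{i+1}·y_i), indices taken mod 5.
J→K: (0)(-1) − (3)(-1) = 3
K→L: (3)(2) − (10)(-1) = 16
L→M: (10)(9) − (-2)(2) = 94
M→N: (-2)(-8.5) − (-9.5)(9) = 102.5
N→J: (-9.5)(-1) − (0)(-8.5) = 9.5
Σ = 225
Area = |Σ|/2 = 112.5.

112.5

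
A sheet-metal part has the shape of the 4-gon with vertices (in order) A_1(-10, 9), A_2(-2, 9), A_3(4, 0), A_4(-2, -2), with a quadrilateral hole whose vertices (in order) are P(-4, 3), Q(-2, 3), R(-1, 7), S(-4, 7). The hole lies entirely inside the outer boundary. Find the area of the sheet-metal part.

67

Outer boundary:
Apply the shoelace formula: 2A = Σ (x_i·y_{i+1} − x_{i+1}·y_i), indices taken mod 4.
Σ = (-72) + (-36) + (-8) + (-38) = -154
Area = |Σ|/2 = 77.
Hole:
Cross-terms: -6, -11, 21, 16  ⇒  Σ = 20
Area = |Σ|/2 = 10.
Net area = 77 − 10 = 67.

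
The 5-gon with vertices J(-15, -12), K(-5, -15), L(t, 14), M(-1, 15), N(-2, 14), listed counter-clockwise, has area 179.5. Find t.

The doubled signed area Σ (x_i y_{i+1} − x_{i+1} y_i) is linear in t.
With t=0 it equals 359; the coefficient of t is 30 (from the two edges through L).
So 30·t + 359 = 2·179.5 = 359 ⇒ t = 0.

0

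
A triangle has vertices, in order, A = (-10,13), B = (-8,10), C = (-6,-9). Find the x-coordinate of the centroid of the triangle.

Apply the shoelace (surveyor's) formula. First the cross-terms c_i = x_i·y_{i+1} − x_{i+1}·y_i:
  4, 132, -168  ⇒  2A = -32, A = -16.
Then Σ (x_i + x_{i+1})·c_i = 768, so x̄ = 768 / (6·(-16)) = -8.

-8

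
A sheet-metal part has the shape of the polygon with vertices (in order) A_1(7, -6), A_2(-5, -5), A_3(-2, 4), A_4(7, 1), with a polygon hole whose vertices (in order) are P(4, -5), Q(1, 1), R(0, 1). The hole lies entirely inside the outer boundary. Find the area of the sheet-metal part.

Outer boundary:
Cross-terms: -65, -30, -30, -49  ⇒  Σ = -174
Area = |Σ|/2 = 87.
Hole:
Apply the surveyor's formula: 2A = Σ (x_i·y_{i+1} − x_{i+1}·y_i), indices taken mod 3.
Cross-terms: 9, 1, -4  ⇒  Σ = 6
Area = |Σ|/2 = 3.
Net area = 87 − 3 = 84.

84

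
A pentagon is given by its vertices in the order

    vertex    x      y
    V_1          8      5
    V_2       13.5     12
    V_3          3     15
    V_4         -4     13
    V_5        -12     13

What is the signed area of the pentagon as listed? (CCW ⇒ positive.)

117

Apply the surveyor's formula: 2A = Σ (x_i·y_{i+1} − x_{i+1}·y_i), indices taken mod 5.
V_1→V_2: (8)(12) − (13.5)(5) = 28.5
V_2→V_3: (13.5)(15) − (3)(12) = 166.5
V_3→V_4: (3)(13) − (-4)(15) = 99
V_4→V_5: (-4)(13) − (-12)(13) = 104
V_5→V_1: (-12)(5) − (8)(13) = -164
Σ = 234
Signed area = Σ/2 = 117 (positive ⇒ counter-clockwise traversal).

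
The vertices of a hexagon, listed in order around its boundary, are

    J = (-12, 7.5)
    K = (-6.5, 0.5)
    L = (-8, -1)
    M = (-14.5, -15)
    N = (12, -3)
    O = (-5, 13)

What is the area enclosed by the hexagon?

320.875

Cross-terms: 42.75, 10.5, 105.5, 223.5, 141, 118.5  ⇒  Σ = 641.75
Area = |Σ|/2 = 320.875.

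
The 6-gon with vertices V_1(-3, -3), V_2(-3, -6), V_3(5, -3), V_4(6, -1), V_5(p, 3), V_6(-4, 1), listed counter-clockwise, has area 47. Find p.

The doubled signed area Σ (x_i y_{i+1} − x_{i+1} y_i) is linear in p.
With p=0 it equals 106; the coefficient of p is 2 (from the two edges through V_5).
So 2·p + 106 = 2·47 = 94 ⇒ p = -6.

-6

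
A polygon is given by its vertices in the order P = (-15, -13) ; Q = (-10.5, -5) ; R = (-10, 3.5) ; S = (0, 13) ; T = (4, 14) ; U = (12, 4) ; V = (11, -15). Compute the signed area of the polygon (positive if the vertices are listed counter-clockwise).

-537.125

Σ = (-61.5) + (-86.75) + (-130) + (-52) + (-152) + (-224) + (-368) = -1074.25
Signed area = Σ/2 = -537.125 (negative ⇒ clockwise traversal).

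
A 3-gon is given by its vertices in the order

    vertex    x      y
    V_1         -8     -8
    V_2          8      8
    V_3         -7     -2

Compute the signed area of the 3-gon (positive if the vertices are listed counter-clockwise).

40

Apply Gauss's area formula: 2A = Σ (x_i·y_{i+1} − x_{i+1}·y_i), indices taken mod 3.
Σ = (0) + (40) + (40) = 80
Signed area = Σ/2 = 40 (positive ⇒ counter-clockwise traversal).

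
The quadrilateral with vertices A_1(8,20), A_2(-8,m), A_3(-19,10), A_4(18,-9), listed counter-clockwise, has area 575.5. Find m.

The doubled signed area Σ (x_i y_{i+1} − x_{i+1} y_i) is linear in m.
With m=0 it equals 503; the coefficient of m is 27 (from the two edges through A_2).
So 27·m + 503 = 2·575.5 = 1151 ⇒ m = 24.

24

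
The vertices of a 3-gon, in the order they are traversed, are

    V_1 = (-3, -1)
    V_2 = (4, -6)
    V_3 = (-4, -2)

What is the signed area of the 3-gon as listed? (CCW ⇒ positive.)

-6

Σ = (22) + (-32) + (-2) = -12
Signed area = Σ/2 = -6 (negative ⇒ clockwise traversal).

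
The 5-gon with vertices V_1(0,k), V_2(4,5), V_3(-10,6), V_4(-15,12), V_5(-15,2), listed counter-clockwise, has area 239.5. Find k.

The doubled signed area Σ (x_i y_{i+1} − x_{i+1} y_i) is linear in k.
With k=0 it equals 194; the coefficient of k is -19 (from the two edges through V_1).
So -19·k + 194 = 2·239.5 = 479 ⇒ k = -15.

-15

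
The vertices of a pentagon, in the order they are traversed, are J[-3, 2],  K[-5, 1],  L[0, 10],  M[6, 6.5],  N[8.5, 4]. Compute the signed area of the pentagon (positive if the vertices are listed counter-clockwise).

-52.625

Σ = (7) + (-50) + (-60) + (-31.25) + (29) = -105.25
Signed area = Σ/2 = -52.625 (negative ⇒ clockwise traversal).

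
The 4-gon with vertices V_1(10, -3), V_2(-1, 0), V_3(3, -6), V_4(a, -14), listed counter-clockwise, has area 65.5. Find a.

Write out the shoelace sum; only the two edges meeting at V_4 involve a:
2·Area = [(3·(-14) − a·(-6)) + (a·(-3) − 10·(-14))] + 3
       = 3·a + 101 = 131
⇒ a = 10.

10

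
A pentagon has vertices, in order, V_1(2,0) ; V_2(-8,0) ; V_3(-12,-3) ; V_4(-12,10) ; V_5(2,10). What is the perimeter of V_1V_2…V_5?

|V_1V_2| = √((-10)² + (0)²) = √100 = 10
|V_2V_3| = √((-4)² + (-3)²) = √25 = 5
|V_3V_4| = √((0)² + (13)²) = √169 = 13
|V_4V_5| = √((14)² + (0)²) = √196 = 14
|V_5V_1| = √((0)² + (-10)²) = √100 = 10
Perimeter = 10 + 5 + 13 + 14 + 10 = 52.

52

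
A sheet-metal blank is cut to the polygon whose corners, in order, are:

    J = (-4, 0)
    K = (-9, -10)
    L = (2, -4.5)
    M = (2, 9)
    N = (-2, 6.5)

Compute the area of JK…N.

Apply the shoelace formula: 2A = Σ (x_i·y_{i+1} − x_{i+1}·y_i), indices taken mod 5.
Σ = (40) + (60.5) + (27) + (31) + (26) = 184.5
Area = |Σ|/2 = 92.25.

92.25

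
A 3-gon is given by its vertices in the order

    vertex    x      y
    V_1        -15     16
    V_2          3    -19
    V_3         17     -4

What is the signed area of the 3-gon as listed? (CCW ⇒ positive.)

Σ = (237) + (311) + (212) = 760
Signed area = Σ/2 = 380 (positive ⇒ counter-clockwise traversal).

380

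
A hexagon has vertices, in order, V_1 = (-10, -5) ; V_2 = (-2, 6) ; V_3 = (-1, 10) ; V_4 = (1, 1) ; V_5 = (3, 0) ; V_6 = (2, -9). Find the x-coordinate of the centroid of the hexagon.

Apply the surveyor's formula. First the cross-terms c_i = x_i·y_{i+1} − x_{i+1}·y_i:
  -70, -14, -11, -3, -27, -100  ⇒  2A = -225, A = -112.5.
Then Σ (x_i + x_{i+1})·c_i = 1535, so x̄ = 1535 / (6·(-112.5)) = -307/135.

-307/135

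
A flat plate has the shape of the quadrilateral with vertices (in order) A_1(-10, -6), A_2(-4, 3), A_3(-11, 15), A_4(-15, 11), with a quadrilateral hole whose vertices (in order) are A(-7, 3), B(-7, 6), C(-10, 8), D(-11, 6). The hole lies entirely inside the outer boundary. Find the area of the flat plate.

101.5

Outer boundary:
Apply the shoelace (surveyor's) formula: 2A = Σ (x_i·y_{i+1} − x_{i+1}·y_i), indices taken mod 4.
Σ = (-54) + (-27) + (104) + (200) = 223
Area = |Σ|/2 = 111.5.
Hole:
Apply Gauss's area formula: 2A = Σ (x_i·y_{i+1} − x_{i+1}·y_i), indices taken mod 4.
A→B: (-7)(6) − (-7)(3) = -21
B→C: (-7)(8) − (-10)(6) = 4
C→D: (-10)(6) − (-11)(8) = 28
D→A: (-11)(3) − (-7)(6) = 9
Σ = 20
Area = |Σ|/2 = 10.
Net area = 111.5 − 10 = 101.5.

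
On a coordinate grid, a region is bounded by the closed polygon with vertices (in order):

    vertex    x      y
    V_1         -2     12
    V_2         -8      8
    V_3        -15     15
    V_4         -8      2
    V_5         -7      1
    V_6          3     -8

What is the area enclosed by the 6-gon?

124.5

V_1→V_2: (-2)(8) − (-8)(12) = 80
V_2→V_3: (-8)(15) − (-15)(8) = 0
V_3→V_4: (-15)(2) − (-8)(15) = 90
V_4→V_5: (-8)(1) − (-7)(2) = 6
V_5→V_6: (-7)(-8) − (3)(1) = 53
V_6→V_1: (3)(12) − (-2)(-8) = 20
Σ = 249
Area = |Σ|/2 = 124.5.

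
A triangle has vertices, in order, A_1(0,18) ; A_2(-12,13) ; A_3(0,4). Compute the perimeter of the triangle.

42

|A_1A_2| = √((-12)² + (-5)²) = √169 = 13
|A_2A_3| = √((12)² + (-9)²) = √225 = 15
|A_3A_1| = √((0)² + (14)²) = √196 = 14
Perimeter = 13 + 15 + 14 = 42.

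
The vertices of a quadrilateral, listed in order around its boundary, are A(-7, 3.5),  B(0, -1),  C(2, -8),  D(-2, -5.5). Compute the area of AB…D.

31.75

Σ = (7) + (2) + (-27) + (-45.5) = -63.5
Area = |Σ|/2 = 31.75.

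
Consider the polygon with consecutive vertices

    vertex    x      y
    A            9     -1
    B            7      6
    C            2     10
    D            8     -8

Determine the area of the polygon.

43.5

Apply the shoelace (surveyor's) formula: 2A = Σ (x_i·y_{i+1} − x_{i+1}·y_i), indices taken mod 4.
Cross-terms: 61, 58, -96, 64  ⇒  Σ = 87
Area = |Σ|/2 = 43.5.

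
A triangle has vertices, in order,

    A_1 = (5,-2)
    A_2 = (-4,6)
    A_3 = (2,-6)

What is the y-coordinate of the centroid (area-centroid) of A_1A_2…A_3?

-2/3

Apply the surveyor's formula. First the cross-terms c_i = x_i·y_{i+1} − x_{i+1}·y_i:
  22, 12, 26  ⇒  2A = 60, A = 30.
Then Σ (y_i + y_{i+1})·c_i = -120, so ȳ = -120 / (6·30) = -2/3.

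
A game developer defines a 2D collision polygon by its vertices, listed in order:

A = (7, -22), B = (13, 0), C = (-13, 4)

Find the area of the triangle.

Σ = (286) + (52) + (258) = 596
Area = |Σ|/2 = 298.

298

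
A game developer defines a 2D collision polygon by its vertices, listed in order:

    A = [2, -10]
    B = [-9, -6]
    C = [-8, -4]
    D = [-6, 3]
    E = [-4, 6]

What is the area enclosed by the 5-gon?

Apply the shoelace (surveyor's) formula: 2A = Σ (x_i·y_{i+1} − x_{i+1}·y_i), indices taken mod 5.
Σ = (-102) + (-12) + (-48) + (-24) + (28) = -158
Area = |Σ|/2 = 79.

79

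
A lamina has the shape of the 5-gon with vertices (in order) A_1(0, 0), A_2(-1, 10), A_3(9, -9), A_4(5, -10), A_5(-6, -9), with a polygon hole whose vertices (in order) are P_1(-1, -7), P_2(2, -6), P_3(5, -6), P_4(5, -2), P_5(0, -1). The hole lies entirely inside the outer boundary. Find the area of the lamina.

89.5

Outer boundary:
Apply Gauss's area formula: 2A = Σ (x_i·y_{i+1} − x_{i+1}·y_i), indices taken mod 5.
Σ = (0) + (-81) + (-45) + (-105) + (0) = -231
Area = |Σ|/2 = 115.5.
Hole:
Σ = (20) + (18) + (20) + (-5) + (-1) = 52
Area = |Σ|/2 = 26.
Net area = 115.5 − 26 = 89.5.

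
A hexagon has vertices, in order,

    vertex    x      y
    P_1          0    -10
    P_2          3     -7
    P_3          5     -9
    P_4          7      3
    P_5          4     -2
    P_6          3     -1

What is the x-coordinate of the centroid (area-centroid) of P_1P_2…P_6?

364/93

Apply the shoelace formula. First the cross-terms c_i = x_i·y_{i+1} − x_{i+1}·y_i:
  30, 8, 78, -26, 2, -30  ⇒  2A = 62, A = 31.
Then Σ (x_i + x_{i+1})·c_i = 728, so x̄ = 728 / (6·31) = 364/93.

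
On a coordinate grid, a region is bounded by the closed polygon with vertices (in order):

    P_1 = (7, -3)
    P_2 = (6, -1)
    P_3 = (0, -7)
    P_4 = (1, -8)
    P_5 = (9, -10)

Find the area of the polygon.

40.5

Σ = (11) + (-42) + (7) + (62) + (43) = 81
Area = |Σ|/2 = 40.5.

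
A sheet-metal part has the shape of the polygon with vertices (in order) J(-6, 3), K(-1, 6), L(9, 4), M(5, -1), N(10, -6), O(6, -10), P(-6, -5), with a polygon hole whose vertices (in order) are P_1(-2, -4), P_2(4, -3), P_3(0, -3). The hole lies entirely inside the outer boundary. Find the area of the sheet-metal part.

169

Outer boundary:
Cross-terms: -33, -58, -29, -20, -64, -90, -48  ⇒  Σ = -342
Area = |Σ|/2 = 171.
Hole:
Cross-terms: 22, -12, -6  ⇒  Σ = 4
Area = |Σ|/2 = 2.
Net area = 171 − 2 = 169.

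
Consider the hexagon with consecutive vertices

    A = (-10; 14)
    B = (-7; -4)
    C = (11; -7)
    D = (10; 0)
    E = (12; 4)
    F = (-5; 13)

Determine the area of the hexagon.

Apply the shoelace (surveyor's) formula: 2A = Σ (x_i·y_{i+1} − x_{i+1}·y_i), indices taken mod 6.
Σ = (138) + (93) + (70) + (40) + (176) + (60) = 577
Area = |Σ|/2 = 288.5.

288.5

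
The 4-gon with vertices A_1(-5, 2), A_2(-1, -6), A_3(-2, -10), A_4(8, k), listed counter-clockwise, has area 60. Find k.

-2

Write out the shoelace sum; only the two edges meeting at A_4 involve k:
2·Area = [((-2)·k − 8·(-10)) + (8·2 − (-5)·k)] + 30
       = 3·k + 126 = 120
⇒ k = -2.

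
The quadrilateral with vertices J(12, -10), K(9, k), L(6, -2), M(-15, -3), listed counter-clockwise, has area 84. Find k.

The doubled signed area Σ (x_i y_{i+1} − x_{i+1} y_i) is linear in k.
With k=0 it equals 210; the coefficient of k is 6 (from the two edges through K).
So 6·k + 210 = 2·84 = 168 ⇒ k = -7.

-7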